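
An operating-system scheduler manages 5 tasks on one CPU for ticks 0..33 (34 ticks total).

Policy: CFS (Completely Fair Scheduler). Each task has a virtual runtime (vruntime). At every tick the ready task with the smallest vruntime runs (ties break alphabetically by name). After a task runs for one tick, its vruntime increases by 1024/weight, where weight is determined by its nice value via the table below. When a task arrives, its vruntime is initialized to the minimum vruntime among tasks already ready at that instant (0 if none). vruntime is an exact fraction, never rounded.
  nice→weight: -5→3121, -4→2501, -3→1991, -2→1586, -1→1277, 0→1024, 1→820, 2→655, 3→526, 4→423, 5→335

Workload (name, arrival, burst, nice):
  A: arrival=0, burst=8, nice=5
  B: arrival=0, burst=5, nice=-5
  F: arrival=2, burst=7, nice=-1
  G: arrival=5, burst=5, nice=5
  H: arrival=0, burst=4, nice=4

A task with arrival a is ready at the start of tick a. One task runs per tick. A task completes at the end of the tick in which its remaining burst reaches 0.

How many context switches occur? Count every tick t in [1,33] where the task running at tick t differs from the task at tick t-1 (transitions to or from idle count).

context switches = 23

t=0: vr[A=0 B=0 H=0] → run A
t=1: vr[A=1024/335 B=0 H=0] → run B
t=2: vr[A=1024/335 B=1024/3121 F=0 H=0] → run F
t=3: vr[A=1024/335 B=1024/3121 F=1024/1277 H=0] → run H
t=4: vr[A=1024/335 B=1024/3121 F=1024/1277 H=1024/423] → run B
t=5: vr[A=1024/335 B=2048/3121 F=1024/1277 G=2048/3121 H=1024/423] → run B
t=6: vr[A=1024/335 B=3072/3121 F=1024/1277 G=2048/3121 H=1024/423] → run G
t=7: vr[A=1024/335 B=3072/3121 F=1024/1277 G=3881984/1045535 H=1024/423] → run F
t=8: vr[A=1024/335 B=3072/3121 F=2048/1277 G=3881984/1045535 H=1024/423] → run B
t=9: vr[A=1024/335 B=4096/3121 F=2048/1277 G=3881984/1045535 H=1024/423] → run B
t=10: vr[A=1024/335 F=2048/1277 G=3881984/1045535 H=1024/423] → run F
t=11: vr[A=1024/335 F=3072/1277 G=3881984/1045535 H=1024/423] → run F
t=12: vr[A=1024/335 F=4096/1277 G=3881984/1045535 H=1024/423] → run H
t=13: vr[A=1024/335 F=4096/1277 G=3881984/1045535 H=2048/423] → run A
t=14: vr[A=2048/335 F=4096/1277 G=3881984/1045535 H=2048/423] → run F
t=15: vr[A=2048/335 F=5120/1277 G=3881984/1045535 H=2048/423] → run G
t=16: vr[A=2048/335 F=5120/1277 G=7077888/1045535 H=2048/423] → run F
t=17: vr[A=2048/335 F=6144/1277 G=7077888/1045535 H=2048/423] → run F
t=18: vr[A=2048/335 G=7077888/1045535 H=2048/423] → run H
t=19: vr[A=2048/335 G=7077888/1045535 H=1024/141] → run A
t=20: vr[A=3072/335 G=7077888/1045535 H=1024/141] → run G
t=21: vr[A=3072/335 G=10273792/1045535 H=1024/141] → run H
t=22: vr[A=3072/335 G=10273792/1045535] → run A
t=23: vr[A=4096/335 G=10273792/1045535] → run G
t=24: vr[A=4096/335 G=13469696/1045535] → run A
t=25: vr[A=1024/67 G=13469696/1045535] → run G
t=26: vr[A=1024/67] → run A
t=27: vr[A=6144/335] → run A
t=28: vr[A=7168/335] → run A
t=29: (idle)
t=30: (idle)
t=31: (idle)
t=32: (idle)
t=33: (idle)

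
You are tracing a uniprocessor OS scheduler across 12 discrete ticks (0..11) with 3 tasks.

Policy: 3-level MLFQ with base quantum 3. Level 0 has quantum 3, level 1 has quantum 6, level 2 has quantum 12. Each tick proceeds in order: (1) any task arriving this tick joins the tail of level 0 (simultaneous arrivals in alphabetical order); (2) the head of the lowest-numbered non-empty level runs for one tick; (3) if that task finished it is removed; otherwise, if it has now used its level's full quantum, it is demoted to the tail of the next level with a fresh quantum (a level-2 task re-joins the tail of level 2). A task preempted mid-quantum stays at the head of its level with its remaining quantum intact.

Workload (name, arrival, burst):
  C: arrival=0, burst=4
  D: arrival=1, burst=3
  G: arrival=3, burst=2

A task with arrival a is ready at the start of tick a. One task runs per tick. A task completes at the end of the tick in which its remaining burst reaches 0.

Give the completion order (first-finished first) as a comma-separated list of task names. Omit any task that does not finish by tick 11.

t=0: L0/L1/L2 = C/-/- → run C
t=1: L0/L1/L2 = CD/-/- → run C
t=2: L0/L1/L2 = CD/-/- → run C
t=3: L0/L1/L2 = DG/C/- → run D
t=4: L0/L1/L2 = DG/C/- → run D
t=5: L0/L1/L2 = DG/C/- → run D
t=6: L0/L1/L2 = G/C/- → run G
t=7: L0/L1/L2 = G/C/- → run G
t=8: L0/L1/L2 = -/C/- → run C
t=9: (idle)
t=10: (idle)
t=11: (idle)

completion order = D, G, C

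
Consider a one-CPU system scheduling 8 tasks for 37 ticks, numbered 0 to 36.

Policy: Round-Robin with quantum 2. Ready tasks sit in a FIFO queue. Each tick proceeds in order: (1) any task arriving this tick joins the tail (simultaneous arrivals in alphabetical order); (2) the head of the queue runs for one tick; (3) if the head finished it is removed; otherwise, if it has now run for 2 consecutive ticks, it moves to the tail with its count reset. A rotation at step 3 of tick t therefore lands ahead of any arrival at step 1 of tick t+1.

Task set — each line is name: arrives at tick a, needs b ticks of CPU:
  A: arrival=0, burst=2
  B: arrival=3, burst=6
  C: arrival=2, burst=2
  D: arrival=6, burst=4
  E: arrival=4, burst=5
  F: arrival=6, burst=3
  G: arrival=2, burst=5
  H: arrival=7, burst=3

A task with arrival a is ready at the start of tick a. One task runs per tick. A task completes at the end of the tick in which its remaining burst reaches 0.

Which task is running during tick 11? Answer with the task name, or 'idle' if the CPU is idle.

running at tick 11 = G

t=0: queue=[A] q_used=0 → run A
t=1: queue=[A] q_used=1 → run A
t=2: queue=[C,G] q_used=0 → run C
t=3: queue=[C,G,B] q_used=1 → run C
t=4: queue=[G,B,E] q_used=0 → run G
t=5: queue=[G,B,E] q_used=1 → run G
t=6: queue=[B,E,G,D,F] q_used=0 → run B
t=7: queue=[B,E,G,D,F,H] q_used=1 → run B
t=8: queue=[E,G,D,F,H,B] q_used=0 → run E
t=9: queue=[E,G,D,F,H,B] q_used=1 → run E
t=10: queue=[G,D,F,H,B,E] q_used=0 → run G
t=11: queue=[G,D,F,H,B,E] q_used=1 → run G
t=12: queue=[D,F,H,B,E,G] q_used=0 → run D
t=13: queue=[D,F,H,B,E,G] q_used=1 → run D
t=14: queue=[F,H,B,E,G,D] q_used=0 → run F
t=15: queue=[F,H,B,E,G,D] q_used=1 → run F
t=16: queue=[H,B,E,G,D,F] q_used=0 → run H
t=17: queue=[H,B,E,G,D,F] q_used=1 → run H
t=18: queue=[B,E,G,D,F,H] q_used=0 → run B
t=19: queue=[B,E,G,D,F,H] q_used=1 → run B
t=20: queue=[E,G,D,F,H,B] q_used=0 → run E
t=21: queue=[E,G,D,F,H,B] q_used=1 → run E
t=22: queue=[G,D,F,H,B,E] q_used=0 → run G
t=23: queue=[D,F,H,B,E] q_used=0 → run D
t=24: queue=[D,F,H,B,E] q_used=1 → run D
t=25: queue=[F,H,B,E] q_used=0 → run F
t=26: queue=[H,B,E] q_used=0 → run H
t=27: queue=[B,E] q_used=0 → run B
t=28: queue=[B,E] q_used=1 → run B
t=29: queue=[E] q_used=0 → run E
t=30: (idle)
t=31: (idle)
t=32: (idle)
t=33: (idle)
t=34: (idle)
t=35: (idle)
t=36: (idle)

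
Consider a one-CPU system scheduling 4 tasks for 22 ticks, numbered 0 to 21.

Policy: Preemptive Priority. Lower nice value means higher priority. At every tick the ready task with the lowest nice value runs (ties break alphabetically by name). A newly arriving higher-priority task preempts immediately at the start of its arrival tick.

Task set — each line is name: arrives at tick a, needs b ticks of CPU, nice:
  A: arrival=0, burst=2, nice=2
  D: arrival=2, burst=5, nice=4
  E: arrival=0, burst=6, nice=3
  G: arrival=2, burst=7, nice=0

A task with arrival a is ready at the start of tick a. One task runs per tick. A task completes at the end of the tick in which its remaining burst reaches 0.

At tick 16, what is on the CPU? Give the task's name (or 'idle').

t=0: ready={A,E} → run A
t=1: ready={A,E} → run A
t=2: ready={D,E,G} → run G
t=3: ready={D,E,G} → run G
t=4: ready={D,E,G} → run G
t=5: ready={D,E,G} → run G
t=6: ready={D,E,G} → run G
t=7: ready={D,E,G} → run G
t=8: ready={D,E,G} → run G
t=9: ready={D,E} → run E
t=10: ready={D,E} → run E
t=11: ready={D,E} → run E
t=12: ready={D,E} → run E
t=13: ready={D,E} → run E
t=14: ready={D,E} → run E
t=15: ready={D} → run D
t=16: ready={D} → run D
t=17: ready={D} → run D
t=18: ready={D} → run D
t=19: ready={D} → run D
t=20: (idle)
t=21: (idle)

running at tick 16 = D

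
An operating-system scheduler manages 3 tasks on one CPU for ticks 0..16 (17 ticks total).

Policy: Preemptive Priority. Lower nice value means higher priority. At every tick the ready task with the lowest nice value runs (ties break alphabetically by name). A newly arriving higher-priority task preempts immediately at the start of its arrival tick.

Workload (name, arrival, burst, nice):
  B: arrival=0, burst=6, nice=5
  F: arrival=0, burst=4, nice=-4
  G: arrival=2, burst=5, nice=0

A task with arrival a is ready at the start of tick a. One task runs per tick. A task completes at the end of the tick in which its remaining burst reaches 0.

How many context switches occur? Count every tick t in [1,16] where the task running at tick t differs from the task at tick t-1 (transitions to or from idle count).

context switches = 3

t=0: ready={B,F} → run F
t=1: ready={B,F} → run F
t=2: ready={B,F,G} → run F
t=3: ready={B,F,G} → run F
t=4: ready={B,G} → run G
t=5: ready={B,G} → run G
t=6: ready={B,G} → run G
t=7: ready={B,G} → run G
t=8: ready={B,G} → run G
t=9: ready={B} → run B
t=10: ready={B} → run B
t=11: ready={B} → run B
t=12: ready={B} → run B
t=13: ready={B} → run B
t=14: ready={B} → run B
t=15: (idle)
t=16: (idle)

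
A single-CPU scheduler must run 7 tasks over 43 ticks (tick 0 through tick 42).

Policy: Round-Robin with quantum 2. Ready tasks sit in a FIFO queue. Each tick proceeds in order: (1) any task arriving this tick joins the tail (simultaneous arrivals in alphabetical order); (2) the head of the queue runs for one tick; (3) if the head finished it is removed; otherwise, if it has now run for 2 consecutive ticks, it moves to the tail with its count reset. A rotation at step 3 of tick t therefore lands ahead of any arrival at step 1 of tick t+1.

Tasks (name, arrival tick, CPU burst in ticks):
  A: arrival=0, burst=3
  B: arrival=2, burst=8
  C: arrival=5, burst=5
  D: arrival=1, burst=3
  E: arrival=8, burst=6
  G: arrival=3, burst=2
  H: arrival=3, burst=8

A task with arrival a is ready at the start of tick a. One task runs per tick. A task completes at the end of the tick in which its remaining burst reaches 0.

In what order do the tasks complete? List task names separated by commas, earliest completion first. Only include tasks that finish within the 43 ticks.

t=0: queue=[A] q_used=0 → run A
t=1: queue=[A,D] q_used=1 → run A
t=2: queue=[D,A,B] q_used=0 → run D
t=3: queue=[D,A,B,G,H] q_used=1 → run D
t=4: queue=[A,B,G,H,D] q_used=0 → run A
t=5: queue=[B,G,H,D,C] q_used=0 → run B
t=6: queue=[B,G,H,D,C] q_used=1 → run B
t=7: queue=[G,H,D,C,B] q_used=0 → run G
t=8: queue=[G,H,D,C,B,E] q_used=1 → run G
t=9: queue=[H,D,C,B,E] q_used=0 → run H
t=10: queue=[H,D,C,B,E] q_used=1 → run H
t=11: queue=[D,C,B,E,H] q_used=0 → run D
t=12: queue=[C,B,E,H] q_used=0 → run C
t=13: queue=[C,B,E,H] q_used=1 → run C
t=14: queue=[B,E,H,C] q_used=0 → run B
t=15: queue=[B,E,H,C] q_used=1 → run B
t=16: queue=[E,H,C,B] q_used=0 → run E
t=17: queue=[E,H,C,B] q_used=1 → run E
t=18: queue=[H,C,B,E] q_used=0 → run H
t=19: queue=[H,C,B,E] q_used=1 → run H
t=20: queue=[C,B,E,H] q_used=0 → run C
t=21: queue=[C,B,E,H] q_used=1 → run C
t=22: queue=[B,E,H,C] q_used=0 → run B
t=23: queue=[B,E,H,C] q_used=1 → run B
t=24: queue=[E,H,C,B] q_used=0 → run E
t=25: queue=[E,H,C,B] q_used=1 → run E
t=26: queue=[H,C,B,E] q_used=0 → run H
t=27: queue=[H,C,B,E] q_used=1 → run H
t=28: queue=[C,B,E,H] q_used=0 → run C
t=29: queue=[B,E,H] q_used=0 → run B
t=30: queue=[B,E,H] q_used=1 → run B
t=31: queue=[E,H] q_used=0 → run E
t=32: queue=[E,H] q_used=1 → run E
t=33: queue=[H] q_used=0 → run H
t=34: queue=[H] q_used=1 → run H
t=35: (idle)
t=36: (idle)
t=37: (idle)
t=38: (idle)
t=39: (idle)
t=40: (idle)
t=41: (idle)
t=42: (idle)

completion order = A, G, D, C, B, E, H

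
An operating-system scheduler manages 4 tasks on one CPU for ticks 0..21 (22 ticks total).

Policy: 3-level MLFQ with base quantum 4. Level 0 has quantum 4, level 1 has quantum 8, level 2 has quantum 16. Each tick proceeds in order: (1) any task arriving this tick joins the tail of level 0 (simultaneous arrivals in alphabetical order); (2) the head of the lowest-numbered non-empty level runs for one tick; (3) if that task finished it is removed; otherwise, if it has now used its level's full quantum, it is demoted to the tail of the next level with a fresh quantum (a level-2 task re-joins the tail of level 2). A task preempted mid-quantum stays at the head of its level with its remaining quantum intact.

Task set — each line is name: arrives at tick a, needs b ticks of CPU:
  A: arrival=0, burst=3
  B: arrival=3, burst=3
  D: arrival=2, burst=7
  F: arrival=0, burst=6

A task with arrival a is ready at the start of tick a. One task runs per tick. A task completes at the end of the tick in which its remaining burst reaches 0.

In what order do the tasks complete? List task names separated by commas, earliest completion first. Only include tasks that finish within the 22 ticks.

completion order = A, B, F, D

t=0: L0/L1/L2 = AF/-/- → run A
t=1: L0/L1/L2 = AF/-/- → run A
t=2: L0/L1/L2 = AFD/-/- → run A
t=3: L0/L1/L2 = FDB/-/- → run F
t=4: L0/L1/L2 = FDB/-/- → run F
t=5: L0/L1/L2 = FDB/-/- → run F
t=6: L0/L1/L2 = FDB/-/- → run F
t=7: L0/L1/L2 = DB/F/- → run D
t=8: L0/L1/L2 = DB/F/- → run D
t=9: L0/L1/L2 = DB/F/- → run D
t=10: L0/L1/L2 = DB/F/- → run D
t=11: L0/L1/L2 = B/FD/- → run B
t=12: L0/L1/L2 = B/FD/- → run B
t=13: L0/L1/L2 = B/FD/- → run B
t=14: L0/L1/L2 = -/FD/- → run F
t=15: L0/L1/L2 = -/FD/- → run F
t=16: L0/L1/L2 = -/D/- → run D
t=17: L0/L1/L2 = -/D/- → run D
t=18: L0/L1/L2 = -/D/- → run D
t=19: (idle)
t=20: (idle)
t=21: (idle)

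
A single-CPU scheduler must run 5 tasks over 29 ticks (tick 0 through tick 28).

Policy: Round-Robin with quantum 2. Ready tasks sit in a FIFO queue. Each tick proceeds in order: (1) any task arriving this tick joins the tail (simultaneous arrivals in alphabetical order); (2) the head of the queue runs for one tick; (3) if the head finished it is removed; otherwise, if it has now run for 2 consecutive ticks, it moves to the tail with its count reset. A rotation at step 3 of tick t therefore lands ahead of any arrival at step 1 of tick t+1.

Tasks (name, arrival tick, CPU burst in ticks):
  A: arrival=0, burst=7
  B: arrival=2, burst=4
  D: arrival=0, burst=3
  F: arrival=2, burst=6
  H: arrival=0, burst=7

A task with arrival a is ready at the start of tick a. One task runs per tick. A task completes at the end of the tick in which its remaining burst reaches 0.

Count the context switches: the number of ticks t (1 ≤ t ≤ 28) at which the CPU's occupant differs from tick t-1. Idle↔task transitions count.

context switches = 15

t=0: queue=[A,D,H] q_used=0 → run A
t=1: queue=[A,D,H] q_used=1 → run A
t=2: queue=[D,H,A,B,F] q_used=0 → run D
t=3: queue=[D,H,A,B,F] q_used=1 → run D
t=4: queue=[H,A,B,F,D] q_used=0 → run H
t=5: queue=[H,A,B,F,D] q_used=1 → run H
t=6: queue=[A,B,F,D,H] q_used=0 → run A
t=7: queue=[A,B,F,D,H] q_used=1 → run A
t=8: queue=[B,F,D,H,A] q_used=0 → run B
t=9: queue=[B,F,D,H,A] q_used=1 → run B
t=10: queue=[F,D,H,A,B] q_used=0 → run F
t=11: queue=[F,D,H,A,B] q_used=1 → run F
t=12: queue=[D,H,A,B,F] q_used=0 → run D
t=13: queue=[H,A,B,F] q_used=0 → run H
t=14: queue=[H,A,B,F] q_used=1 → run H
t=15: queue=[A,B,F,H] q_used=0 → run A
t=16: queue=[A,B,F,H] q_used=1 → run A
t=17: queue=[B,F,H,A] q_used=0 → run B
t=18: queue=[B,F,H,A] q_used=1 → run B
t=19: queue=[F,H,A] q_used=0 → run F
t=20: queue=[F,H,A] q_used=1 → run F
t=21: queue=[H,A,F] q_used=0 → run H
t=22: queue=[H,A,F] q_used=1 → run H
t=23: queue=[A,F,H] q_used=0 → run A
t=24: queue=[F,H] q_used=0 → run F
t=25: queue=[F,H] q_used=1 → run F
t=26: queue=[H] q_used=0 → run H
t=27: (idle)
t=28: (idle)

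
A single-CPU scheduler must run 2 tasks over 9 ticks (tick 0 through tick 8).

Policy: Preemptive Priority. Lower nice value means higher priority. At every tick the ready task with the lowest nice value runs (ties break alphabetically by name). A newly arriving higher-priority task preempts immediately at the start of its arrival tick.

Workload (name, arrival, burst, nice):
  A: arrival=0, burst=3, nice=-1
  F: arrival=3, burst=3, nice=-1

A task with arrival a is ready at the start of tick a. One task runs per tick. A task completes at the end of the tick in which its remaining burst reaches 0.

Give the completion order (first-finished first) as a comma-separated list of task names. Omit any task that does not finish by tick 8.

completion order = A, F

t=0: ready={A} → run A
t=1: ready={A} → run A
t=2: ready={A} → run A
t=3: ready={F} → run F
t=4: ready={F} → run F
t=5: ready={F} → run F
t=6: (idle)
t=7: (idle)
t=8: (idle)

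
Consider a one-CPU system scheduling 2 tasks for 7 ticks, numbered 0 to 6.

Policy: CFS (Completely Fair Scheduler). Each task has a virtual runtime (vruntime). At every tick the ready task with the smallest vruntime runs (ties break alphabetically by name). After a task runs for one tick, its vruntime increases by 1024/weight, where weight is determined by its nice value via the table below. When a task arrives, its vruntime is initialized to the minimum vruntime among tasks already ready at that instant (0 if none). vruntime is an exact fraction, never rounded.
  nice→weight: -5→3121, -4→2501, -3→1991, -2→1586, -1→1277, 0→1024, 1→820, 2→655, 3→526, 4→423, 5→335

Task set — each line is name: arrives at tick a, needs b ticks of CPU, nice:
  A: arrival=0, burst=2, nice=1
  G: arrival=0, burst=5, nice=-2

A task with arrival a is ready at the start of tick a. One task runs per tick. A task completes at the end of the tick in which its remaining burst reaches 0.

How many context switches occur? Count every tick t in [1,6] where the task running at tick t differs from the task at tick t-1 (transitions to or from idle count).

context switches = 3

t=0: vr[A=0 G=0] → run A
t=1: vr[A=256/205 G=0] → run G
t=2: vr[A=256/205 G=512/793] → run G
t=3: vr[A=256/205 G=1024/793] → run A
t=4: vr[G=1024/793] → run G
t=5: vr[G=1536/793] → run G
t=6: vr[G=2048/793] → run G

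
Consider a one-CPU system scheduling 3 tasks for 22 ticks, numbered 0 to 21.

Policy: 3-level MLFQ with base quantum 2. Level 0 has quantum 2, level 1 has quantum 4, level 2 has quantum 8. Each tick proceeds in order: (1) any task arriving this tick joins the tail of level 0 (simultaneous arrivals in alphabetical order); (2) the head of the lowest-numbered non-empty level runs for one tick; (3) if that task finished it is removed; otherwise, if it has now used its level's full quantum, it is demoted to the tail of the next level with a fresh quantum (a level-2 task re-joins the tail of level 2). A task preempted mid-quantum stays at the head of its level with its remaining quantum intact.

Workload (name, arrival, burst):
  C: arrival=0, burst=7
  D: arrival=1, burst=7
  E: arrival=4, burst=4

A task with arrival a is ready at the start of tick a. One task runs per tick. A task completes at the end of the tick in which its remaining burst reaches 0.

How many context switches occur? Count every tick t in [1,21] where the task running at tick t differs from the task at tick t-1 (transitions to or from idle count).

context switches = 8

t=0: L0/L1/L2 = C/-/- → run C
t=1: L0/L1/L2 = CD/-/- → run C
t=2: L0/L1/L2 = D/C/- → run D
t=3: L0/L1/L2 = D/C/- → run D
t=4: L0/L1/L2 = E/CD/- → run E
t=5: L0/L1/L2 = E/CD/- → run E
t=6: L0/L1/L2 = -/CDE/- → run C
t=7: L0/L1/L2 = -/CDE/- → run C
t=8: L0/L1/L2 = -/CDE/- → run C
t=9: L0/L1/L2 = -/CDE/- → run C
t=10: L0/L1/L2 = -/DE/C → run D
t=11: L0/L1/L2 = -/DE/C → run D
t=12: L0/L1/L2 = -/DE/C → run D
t=13: L0/L1/L2 = -/DE/C → run D
t=14: L0/L1/L2 = -/E/CD → run E
t=15: L0/L1/L2 = -/E/CD → run E
t=16: L0/L1/L2 = -/-/CD → run C
t=17: L0/L1/L2 = -/-/D → run D
t=18: (idle)
t=19: (idle)
t=20: (idle)
t=21: (idle)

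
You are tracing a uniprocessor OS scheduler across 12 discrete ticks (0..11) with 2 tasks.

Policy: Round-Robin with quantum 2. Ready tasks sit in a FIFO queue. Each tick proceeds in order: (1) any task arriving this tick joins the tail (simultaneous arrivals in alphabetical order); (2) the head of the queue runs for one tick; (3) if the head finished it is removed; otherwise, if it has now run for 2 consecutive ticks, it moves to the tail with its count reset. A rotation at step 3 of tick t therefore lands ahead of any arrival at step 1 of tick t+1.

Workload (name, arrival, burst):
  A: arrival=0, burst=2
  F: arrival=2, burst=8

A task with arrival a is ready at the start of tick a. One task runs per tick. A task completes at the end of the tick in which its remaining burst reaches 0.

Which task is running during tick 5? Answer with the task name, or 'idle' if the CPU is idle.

t=0: queue=[A] q_used=0 → run A
t=1: queue=[A] q_used=1 → run A
t=2: queue=[F] q_used=0 → run F
t=3: queue=[F] q_used=1 → run F
t=4: queue=[F] q_used=0 → run F
t=5: queue=[F] q_used=1 → run F
t=6: queue=[F] q_used=0 → run F
t=7: queue=[F] q_used=1 → run F
t=8: queue=[F] q_used=0 → run F
t=9: queue=[F] q_used=1 → run F
t=10: (idle)
t=11: (idle)

running at tick 5 = F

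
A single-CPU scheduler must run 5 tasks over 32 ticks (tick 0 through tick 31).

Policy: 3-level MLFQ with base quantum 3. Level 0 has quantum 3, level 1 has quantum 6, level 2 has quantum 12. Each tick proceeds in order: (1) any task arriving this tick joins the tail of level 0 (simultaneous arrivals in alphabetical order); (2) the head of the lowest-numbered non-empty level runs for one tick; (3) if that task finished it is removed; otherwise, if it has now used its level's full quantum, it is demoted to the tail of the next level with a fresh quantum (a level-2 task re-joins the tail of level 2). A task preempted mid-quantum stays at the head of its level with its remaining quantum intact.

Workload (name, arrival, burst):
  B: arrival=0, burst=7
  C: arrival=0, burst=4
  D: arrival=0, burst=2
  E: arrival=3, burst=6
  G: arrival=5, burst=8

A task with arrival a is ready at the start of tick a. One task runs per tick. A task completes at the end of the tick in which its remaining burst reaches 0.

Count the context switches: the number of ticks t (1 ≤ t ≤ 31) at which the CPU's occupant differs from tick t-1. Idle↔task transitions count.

context switches = 9

t=0: L0/L1/L2 = BCD/-/- → run B
t=1: L0/L1/L2 = BCD/-/- → run B
t=2: L0/L1/L2 = BCD/-/- → run B
t=3: L0/L1/L2 = CDE/B/- → run C
t=4: L0/L1/L2 = CDE/B/- → run C
t=5: L0/L1/L2 = CDEG/B/- → run C
t=6: L0/L1/L2 = DEG/BC/- → run D
t=7: L0/L1/L2 = DEG/BC/- → run D
t=8: L0/L1/L2 = EG/BC/- → run E
t=9: L0/L1/L2 = EG/BC/- → run E
t=10: L0/L1/L2 = EG/BC/- → run E
t=11: L0/L1/L2 = G/BCE/- → run G
t=12: L0/L1/L2 = G/BCE/- → run G
t=13: L0/L1/L2 = G/BCE/- → run G
t=14: L0/L1/L2 = -/BCEG/- → run B
t=15: L0/L1/L2 = -/BCEG/- → run B
t=16: L0/L1/L2 = -/BCEG/- → run B
t=17: L0/L1/L2 = -/BCEG/- → run B
t=18: L0/L1/L2 = -/CEG/- → run C
t=19: L0/L1/L2 = -/EG/- → run E
t=20: L0/L1/L2 = -/EG/- → run E
t=21: L0/L1/L2 = -/EG/- → run E
t=22: L0/L1/L2 = -/G/- → run G
t=23: L0/L1/L2 = -/G/- → run G
t=24: L0/L1/L2 = -/G/- → run G
t=25: L0/L1/L2 = -/G/- → run G
t=26: L0/L1/L2 = -/G/- → run G
t=27: (idle)
t=28: (idle)
t=29: (idle)
t=30: (idle)
t=31: (idle)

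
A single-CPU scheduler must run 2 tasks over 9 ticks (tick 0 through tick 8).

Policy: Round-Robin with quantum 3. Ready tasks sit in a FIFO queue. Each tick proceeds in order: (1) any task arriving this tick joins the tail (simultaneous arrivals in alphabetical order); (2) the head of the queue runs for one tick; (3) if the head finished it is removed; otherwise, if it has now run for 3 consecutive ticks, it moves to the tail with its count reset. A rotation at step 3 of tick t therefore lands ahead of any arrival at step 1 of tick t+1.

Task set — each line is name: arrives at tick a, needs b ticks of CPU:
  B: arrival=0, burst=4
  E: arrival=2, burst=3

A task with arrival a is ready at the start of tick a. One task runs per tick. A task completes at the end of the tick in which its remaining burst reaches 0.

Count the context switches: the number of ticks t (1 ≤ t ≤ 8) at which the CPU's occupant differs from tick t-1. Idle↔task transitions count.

t=0: queue=[B] q_used=0 → run B
t=1: queue=[B] q_used=1 → run B
t=2: queue=[B,E] q_used=2 → run B
t=3: queue=[E,B] q_used=0 → run E
t=4: queue=[E,B] q_used=1 → run E
t=5: queue=[E,B] q_used=2 → run E
t=6: queue=[B] q_used=0 → run B
t=7: (idle)
t=8: (idle)

context switches = 3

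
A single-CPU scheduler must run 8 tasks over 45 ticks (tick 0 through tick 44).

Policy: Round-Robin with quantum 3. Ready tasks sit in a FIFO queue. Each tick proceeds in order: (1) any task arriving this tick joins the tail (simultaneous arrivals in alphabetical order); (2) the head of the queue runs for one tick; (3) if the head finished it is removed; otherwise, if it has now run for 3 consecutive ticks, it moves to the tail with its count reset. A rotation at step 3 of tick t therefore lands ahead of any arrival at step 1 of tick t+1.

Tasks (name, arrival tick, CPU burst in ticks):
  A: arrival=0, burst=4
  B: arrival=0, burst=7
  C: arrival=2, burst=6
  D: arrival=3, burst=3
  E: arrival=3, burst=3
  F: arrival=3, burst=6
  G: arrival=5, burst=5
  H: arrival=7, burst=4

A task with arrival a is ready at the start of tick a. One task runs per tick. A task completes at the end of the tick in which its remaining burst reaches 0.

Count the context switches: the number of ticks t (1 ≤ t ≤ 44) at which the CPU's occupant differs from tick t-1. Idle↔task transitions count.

t=0: queue=[A,B] q_used=0 → run A
t=1: queue=[A,B] q_used=1 → run A
t=2: queue=[A,B,C] q_used=2 → run A
t=3: queue=[B,C,A,D,E,F] q_used=0 → run B
t=4: queue=[B,C,A,D,E,F] q_used=1 → run B
t=5: queue=[B,C,A,D,E,F,G] q_used=2 → run B
t=6: queue=[C,A,D,E,F,G,B] q_used=0 → run C
t=7: queue=[C,A,D,E,F,G,B,H] q_used=1 → run C
t=8: queue=[C,A,D,E,F,G,B,H] q_used=2 → run C
t=9: queue=[A,D,E,F,G,B,H,C] q_used=0 → run A
t=10: queue=[D,E,F,G,B,H,C] q_used=0 → run D
t=11: queue=[D,E,F,G,B,H,C] q_used=1 → run D
t=12: queue=[D,E,F,G,B,H,C] q_used=2 → run D
t=13: queue=[E,F,G,B,H,C] q_used=0 → run E
t=14: queue=[E,F,G,B,H,C] q_used=1 → run E
t=15: queue=[E,F,G,B,H,C] q_used=2 → run E
t=16: queue=[F,G,B,H,C] q_used=0 → run F
t=17: queue=[F,G,B,H,C] q_used=1 → run F
t=18: queue=[F,G,B,H,C] q_used=2 → run F
t=19: queue=[G,B,H,C,F] q_used=0 → run G
t=20: queue=[G,B,H,C,F] q_used=1 → run G
t=21: queue=[G,B,H,C,F] q_used=2 → run G
t=22: queue=[B,H,C,F,G] q_used=0 → run B
t=23: queue=[B,H,C,F,G] q_used=1 → run B
t=24: queue=[B,H,C,F,G] q_used=2 → run B
t=25: queue=[H,C,F,G,B] q_used=0 → run H
t=26: queue=[H,C,F,G,B] q_used=1 → run H
t=27: queue=[H,C,F,G,B] q_used=2 → run H
t=28: queue=[C,F,G,B,H] q_used=0 → run C
t=29: queue=[C,F,G,B,H] q_used=1 → run C
t=30: queue=[C,F,G,B,H] q_used=2 → run C
t=31: queue=[F,G,B,H] q_used=0 → run F
t=32: queue=[F,G,B,H] q_used=1 → run F
t=33: queue=[F,G,B,H] q_used=2 → run F
t=34: queue=[G,B,H] q_used=0 → run G
t=35: queue=[G,B,H] q_used=1 → run G
t=36: queue=[B,H] q_used=0 → run B
t=37: queue=[H] q_used=0 → run H
t=38: (idle)
t=39: (idle)
t=40: (idle)
t=41: (idle)
t=42: (idle)
t=43: (idle)
t=44: (idle)

context switches = 15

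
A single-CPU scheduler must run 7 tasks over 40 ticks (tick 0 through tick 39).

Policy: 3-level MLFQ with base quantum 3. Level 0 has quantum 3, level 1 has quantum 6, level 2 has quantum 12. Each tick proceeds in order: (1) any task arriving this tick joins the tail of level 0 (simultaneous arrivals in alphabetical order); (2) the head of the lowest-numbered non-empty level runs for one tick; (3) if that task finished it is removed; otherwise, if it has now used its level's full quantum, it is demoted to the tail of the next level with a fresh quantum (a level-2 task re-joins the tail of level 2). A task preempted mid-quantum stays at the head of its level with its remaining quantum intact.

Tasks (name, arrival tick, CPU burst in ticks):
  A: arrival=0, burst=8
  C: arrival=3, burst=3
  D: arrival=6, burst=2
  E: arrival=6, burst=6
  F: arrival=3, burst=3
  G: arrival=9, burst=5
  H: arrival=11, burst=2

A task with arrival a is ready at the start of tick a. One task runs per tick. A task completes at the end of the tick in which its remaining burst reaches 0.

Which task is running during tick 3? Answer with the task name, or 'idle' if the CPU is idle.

t=0: L0/L1/L2 = A/-/- → run A
t=1: L0/L1/L2 = A/-/- → run A
t=2: L0/L1/L2 = A/-/- → run A
t=3: L0/L1/L2 = CF/A/- → run C
t=4: L0/L1/L2 = CF/A/- → run C
t=5: L0/L1/L2 = CF/A/- → run C
t=6: L0/L1/L2 = FDE/A/- → run F
t=7: L0/L1/L2 = FDE/A/- → run F
t=8: L0/L1/L2 = FDE/A/- → run F
t=9: L0/L1/L2 = DEG/A/- → run D
t=10: L0/L1/L2 = DEG/A/- → run D
t=11: L0/L1/L2 = EGH/A/- → run E
t=12: L0/L1/L2 = EGH/A/- → run E
t=13: L0/L1/L2 = EGH/A/- → run E
t=14: L0/L1/L2 = GH/AE/- → run G
t=15: L0/L1/L2 = GH/AE/- → run G
t=16: L0/L1/L2 = GH/AE/- → run G
t=17: L0/L1/L2 = H/AEG/- → run H
t=18: L0/L1/L2 = H/AEG/- → run H
t=19: L0/L1/L2 = -/AEG/- → run A
t=20: L0/L1/L2 = -/AEG/- → run A
t=21: L0/L1/L2 = -/AEG/- → run A
t=22: L0/L1/L2 = -/AEG/- → run A
t=23: L0/L1/L2 = -/AEG/- → run A
t=24: L0/L1/L2 = -/EG/- → run E
t=25: L0/L1/L2 = -/EG/- → run E
t=26: L0/L1/L2 = -/EG/- → run E
t=27: L0/L1/L2 = -/G/- → run G
t=28: L0/L1/L2 = -/G/- → run G
t=29: (idle)
t=30: (idle)
t=31: (idle)
t=32: (idle)
t=33: (idle)
t=34: (idle)
t=35: (idle)
t=36: (idle)
t=37: (idle)
t=38: (idle)
t=39: (idle)

running at tick 3 = C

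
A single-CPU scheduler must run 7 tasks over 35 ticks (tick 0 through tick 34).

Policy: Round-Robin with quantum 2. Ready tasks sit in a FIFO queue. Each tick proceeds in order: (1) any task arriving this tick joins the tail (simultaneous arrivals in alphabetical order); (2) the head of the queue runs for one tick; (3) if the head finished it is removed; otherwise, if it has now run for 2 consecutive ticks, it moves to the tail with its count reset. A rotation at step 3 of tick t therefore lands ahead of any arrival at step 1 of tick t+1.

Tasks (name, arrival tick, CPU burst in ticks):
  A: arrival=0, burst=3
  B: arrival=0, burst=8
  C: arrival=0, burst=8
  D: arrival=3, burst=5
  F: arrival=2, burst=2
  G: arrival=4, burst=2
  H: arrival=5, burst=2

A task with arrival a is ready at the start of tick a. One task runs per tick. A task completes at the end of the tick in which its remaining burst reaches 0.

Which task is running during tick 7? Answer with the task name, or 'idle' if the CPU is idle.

running at tick 7 = F

t=0: queue=[A,B,C] q_used=0 → run A
t=1: queue=[A,B,C] q_used=1 → run A
t=2: queue=[B,C,A,F] q_used=0 → run B
t=3: queue=[B,C,A,F,D] q_used=1 → run B
t=4: queue=[C,A,F,D,B,G] q_used=0 → run C
t=5: queue=[C,A,F,D,B,G,H] q_used=1 → run C
t=6: queue=[A,F,D,B,G,H,C] q_used=0 → run A
t=7: queue=[F,D,B,G,H,C] q_used=0 → run F
t=8: queue=[F,D,B,G,H,C] q_used=1 → run F
t=9: queue=[D,B,G,H,C] q_used=0 → run D
t=10: queue=[D,B,G,H,C] q_used=1 → run D
t=11: queue=[B,G,H,C,D] q_used=0 → run B
t=12: queue=[B,G,H,C,D] q_used=1 → run B
t=13: queue=[G,H,C,D,B] q_used=0 → run G
t=14: queue=[G,H,C,D,B] q_used=1 → run G
t=15: queue=[H,C,D,B] q_used=0 → run H
t=16: queue=[H,C,D,B] q_used=1 → run H
t=17: queue=[C,D,B] q_used=0 → run C
t=18: queue=[C,D,B] q_used=1 → run C
t=19: queue=[D,B,C] q_used=0 → run D
t=20: queue=[D,B,C] q_used=1 → run D
t=21: queue=[B,C,D] q_used=0 → run B
t=22: queue=[B,C,D] q_used=1 → run B
t=23: queue=[C,D,B] q_used=0 → run C
t=24: queue=[C,D,B] q_used=1 → run C
t=25: queue=[D,B,C] q_used=0 → run D
t=26: queue=[B,C] q_used=0 → run B
t=27: queue=[B,C] q_used=1 → run B
t=28: queue=[C] q_used=0 → run C
t=29: queue=[C] q_used=1 → run C
t=30: (idle)
t=31: (idle)
t=32: (idle)
t=33: (idle)
t=34: (idle)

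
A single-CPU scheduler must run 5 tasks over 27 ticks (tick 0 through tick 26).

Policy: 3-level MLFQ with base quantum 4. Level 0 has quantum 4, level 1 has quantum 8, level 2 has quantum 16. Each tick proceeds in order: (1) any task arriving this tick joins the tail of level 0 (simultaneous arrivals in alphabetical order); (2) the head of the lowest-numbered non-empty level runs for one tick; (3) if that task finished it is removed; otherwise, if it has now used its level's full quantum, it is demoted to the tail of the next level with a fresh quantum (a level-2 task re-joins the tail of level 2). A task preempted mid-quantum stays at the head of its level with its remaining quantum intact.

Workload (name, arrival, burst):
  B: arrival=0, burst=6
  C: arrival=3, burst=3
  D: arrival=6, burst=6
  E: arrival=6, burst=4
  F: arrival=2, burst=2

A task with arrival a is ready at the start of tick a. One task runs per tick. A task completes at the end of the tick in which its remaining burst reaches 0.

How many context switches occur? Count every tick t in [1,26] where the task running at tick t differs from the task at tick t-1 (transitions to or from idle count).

t=0: L0/L1/L2 = B/-/- → run B
t=1: L0/L1/L2 = B/-/- → run B
t=2: L0/L1/L2 = BF/-/- → run B
t=3: L0/L1/L2 = BFC/-/- → run B
t=4: L0/L1/L2 = FC/B/- → run F
t=5: L0/L1/L2 = FC/B/- → run F
t=6: L0/L1/L2 = CDE/B/- → run C
t=7: L0/L1/L2 = CDE/B/- → run C
t=8: L0/L1/L2 = CDE/B/- → run C
t=9: L0/L1/L2 = DE/B/- → run D
t=10: L0/L1/L2 = DE/B/- → run D
t=11: L0/L1/L2 = DE/B/- → run D
t=12: L0/L1/L2 = DE/B/- → run D
t=13: L0/L1/L2 = E/BD/- → run E
t=14: L0/L1/L2 = E/BD/- → run E
t=15: L0/L1/L2 = E/BD/- → run E
t=16: L0/L1/L2 = E/BD/- → run E
t=17: L0/L1/L2 = -/BD/- → run B
t=18: L0/L1/L2 = -/BD/- → run B
t=19: L0/L1/L2 = -/D/- → run D
t=20: L0/L1/L2 = -/D/- → run D
t=21: (idle)
t=22: (idle)
t=23: (idle)
t=24: (idle)
t=25: (idle)
t=26: (idle)

context switches = 7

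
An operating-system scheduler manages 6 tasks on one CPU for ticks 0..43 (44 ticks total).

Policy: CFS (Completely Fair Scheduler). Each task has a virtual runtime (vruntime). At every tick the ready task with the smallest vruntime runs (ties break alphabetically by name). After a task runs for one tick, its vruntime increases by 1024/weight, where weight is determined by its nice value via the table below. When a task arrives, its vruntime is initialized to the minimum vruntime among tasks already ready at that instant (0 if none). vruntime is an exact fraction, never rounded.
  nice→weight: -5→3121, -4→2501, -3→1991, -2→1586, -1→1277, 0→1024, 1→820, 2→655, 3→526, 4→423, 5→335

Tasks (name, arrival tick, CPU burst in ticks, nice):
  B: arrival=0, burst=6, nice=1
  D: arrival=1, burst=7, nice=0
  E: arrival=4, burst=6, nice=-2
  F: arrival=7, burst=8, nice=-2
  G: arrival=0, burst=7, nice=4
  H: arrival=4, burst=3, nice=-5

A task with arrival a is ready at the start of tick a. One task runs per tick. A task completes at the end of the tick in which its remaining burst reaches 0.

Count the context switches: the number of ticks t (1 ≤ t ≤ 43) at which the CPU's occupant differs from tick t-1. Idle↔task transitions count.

context switches = 34

t=0: vr[B=0 G=0] → run B
t=1: vr[B=256/205 D=0 G=0] → run D
t=2: vr[B=256/205 D=1 G=0] → run G
t=3: vr[B=256/205 D=1 G=1024/423] → run D
t=4: vr[B=256/205 D=2 E=256/205 G=1024/423 H=256/205] → run B
t=5: vr[B=512/205 D=2 E=256/205 G=1024/423 H=256/205] → run E
t=6: vr[B=512/205 D=2 E=307968/162565 G=1024/423 H=256/205] → run H
t=7: vr[B=512/205 D=2 E=307968/162565 F=1008896/639805 G=1024/423 H=1008896/639805] → run F
t=8: vr[B=512/205 D=2 E=307968/162565 F=1127634688/507365365 G=1024/423 H=1008896/639805] → run H
t=9: vr[B=512/205 D=2 E=307968/162565 F=1127634688/507365365 G=1024/423 H=1218816/639805] → run E
t=10: vr[B=512/205 D=2 E=412928/162565 F=1127634688/507365365 G=1024/423 H=1218816/639805] → run H
t=11: vr[B=512/205 D=2 E=412928/162565 F=1127634688/507365365 G=1024/423] → run D
t=12: vr[B=512/205 D=3 E=412928/162565 F=1127634688/507365365 G=1024/423] → run F
t=13: vr[B=512/205 D=3 E=412928/162565 F=1455214848/507365365 G=1024/423] → run G
t=14: vr[B=512/205 D=3 E=412928/162565 F=1455214848/507365365 G=2048/423] → run B
t=15: vr[B=768/205 D=3 E=412928/162565 F=1455214848/507365365 G=2048/423] → run E
t=16: vr[B=768/205 D=3 E=517888/162565 F=1455214848/507365365 G=2048/423] → run F
t=17: vr[B=768/205 D=3 E=517888/162565 F=1782795008/507365365 G=2048/423] → run D
t=18: vr[B=768/205 D=4 E=517888/162565 F=1782795008/507365365 G=2048/423] → run E
t=19: vr[B=768/205 D=4 E=622848/162565 F=1782795008/507365365 G=2048/423] → run F
t=20: vr[B=768/205 D=4 E=622848/162565 F=2110375168/507365365 G=2048/423] → run B
t=21: vr[B=1024/205 D=4 E=622848/162565 F=2110375168/507365365 G=2048/423] → run E
t=22: vr[B=1024/205 D=4 E=727808/162565 F=2110375168/507365365 G=2048/423] → run D
t=23: vr[B=1024/205 D=5 E=727808/162565 F=2110375168/507365365 G=2048/423] → run F
t=24: vr[B=1024/205 D=5 E=727808/162565 F=2437955328/507365365 G=2048/423] → run E
t=25: vr[B=1024/205 D=5 F=2437955328/507365365 G=2048/423] → run F
t=26: vr[B=1024/205 D=5 F=2765535488/507365365 G=2048/423] → run G
t=27: vr[B=1024/205 D=5 F=2765535488/507365365 G=1024/141] → run B
t=28: vr[B=256/41 D=5 F=2765535488/507365365 G=1024/141] → run D
t=29: vr[B=256/41 D=6 F=2765535488/507365365 G=1024/141] → run F
t=30: vr[B=256/41 D=6 F=3093115648/507365365 G=1024/141] → run D
t=31: vr[B=256/41 F=3093115648/507365365 G=1024/141] → run F
t=32: vr[B=256/41 G=1024/141] → run B
t=33: vr[G=1024/141] → run G
t=34: vr[G=4096/423] → run G
t=35: vr[G=5120/423] → run G
t=36: vr[G=2048/141] → run G
t=37: (idle)
t=38: (idle)
t=39: (idle)
t=40: (idle)
t=41: (idle)
t=42: (idle)
t=43: (idle)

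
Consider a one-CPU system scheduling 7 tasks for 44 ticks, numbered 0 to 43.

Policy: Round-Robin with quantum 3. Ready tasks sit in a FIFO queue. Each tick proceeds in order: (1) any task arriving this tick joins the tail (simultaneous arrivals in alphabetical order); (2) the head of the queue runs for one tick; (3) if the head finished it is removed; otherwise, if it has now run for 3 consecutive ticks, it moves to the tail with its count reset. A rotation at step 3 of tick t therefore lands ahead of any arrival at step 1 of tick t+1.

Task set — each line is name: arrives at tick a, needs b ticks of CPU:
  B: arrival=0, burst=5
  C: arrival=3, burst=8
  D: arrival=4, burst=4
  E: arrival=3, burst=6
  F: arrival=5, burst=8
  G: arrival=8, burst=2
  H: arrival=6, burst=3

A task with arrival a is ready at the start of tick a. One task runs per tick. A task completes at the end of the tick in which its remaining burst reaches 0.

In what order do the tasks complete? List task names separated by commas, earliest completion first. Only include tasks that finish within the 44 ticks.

completion order = B, H, G, E, D, C, F

t=0: queue=[B] q_used=0 → run B
t=1: queue=[B] q_used=1 → run B
t=2: queue=[B] q_used=2 → run B
t=3: queue=[B,C,E] q_used=0 → run B
t=4: queue=[B,C,E,D] q_used=1 → run B
t=5: queue=[C,E,D,F] q_used=0 → run C
t=6: queue=[C,E,D,F,H] q_used=1 → run C
t=7: queue=[C,E,D,F,H] q_used=2 → run C
t=8: queue=[E,D,F,H,C,G] q_used=0 → run E
t=9: queue=[E,D,F,H,C,G] q_used=1 → run E
t=10: queue=[E,D,F,H,C,G] q_used=2 → run E
t=11: queue=[D,F,H,C,G,E] q_used=0 → run D
t=12: queue=[D,F,H,C,G,E] q_used=1 → run D
t=13: queue=[D,F,H,C,G,E] q_used=2 → run D
t=14: queue=[F,H,C,G,E,D] q_used=0 → run F
t=15: queue=[F,H,C,G,E,D] q_used=1 → run F
t=16: queue=[F,H,C,G,E,D] q_used=2 → run F
t=17: queue=[H,C,G,E,D,F] q_used=0 → run H
t=18: queue=[H,C,G,E,D,F] q_used=1 → run H
t=19: queue=[H,C,G,E,D,F] q_used=2 → run H
t=20: queue=[C,G,E,D,F] q_used=0 → run C
t=21: queue=[C,G,E,D,F] q_used=1 → run C
t=22: queue=[C,G,E,D,F] q_used=2 → run C
t=23: queue=[G,E,D,F,C] q_used=0 → run G
t=24: queue=[G,E,D,F,C] q_used=1 → run G
t=25: queue=[E,D,F,C] q_used=0 → run E
t=26: queue=[E,D,F,C] q_used=1 → run E
t=27: queue=[E,D,F,C] q_used=2 → run E
t=28: queue=[D,F,C] q_used=0 → run D
t=29: queue=[F,C] q_used=0 → run F
t=30: queue=[F,C] q_used=1 → run F
t=31: queue=[F,C] q_used=2 → run F
t=32: queue=[C,F] q_used=0 → run C
t=33: queue=[C,F] q_used=1 → run C
t=34: queue=[F] q_used=0 → run F
t=35: queue=[F] q_used=1 → run F
t=36: (idle)
t=37: (idle)
t=38: (idle)
t=39: (idle)
t=40: (idle)
t=41: (idle)
t=42: (idle)
t=43: (idle)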